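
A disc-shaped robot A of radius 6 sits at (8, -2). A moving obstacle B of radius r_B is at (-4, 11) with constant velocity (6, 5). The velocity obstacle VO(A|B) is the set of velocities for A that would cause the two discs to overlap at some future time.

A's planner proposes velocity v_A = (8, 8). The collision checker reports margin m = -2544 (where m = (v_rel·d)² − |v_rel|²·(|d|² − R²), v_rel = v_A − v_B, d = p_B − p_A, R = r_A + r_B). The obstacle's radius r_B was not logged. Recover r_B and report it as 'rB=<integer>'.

m = -2544
d = (-12, 13);  v_rel = (2, 3),  |v_rel|² = 13
v_rel×d = (2)·(13) − (3)·(-12) = 62
since m = R²·13 − 62²:  R² = (3844 + -2544) / 13 = 100
R = √100 = 10  ⇒  r_B = 10 − 6 = 4

rB=4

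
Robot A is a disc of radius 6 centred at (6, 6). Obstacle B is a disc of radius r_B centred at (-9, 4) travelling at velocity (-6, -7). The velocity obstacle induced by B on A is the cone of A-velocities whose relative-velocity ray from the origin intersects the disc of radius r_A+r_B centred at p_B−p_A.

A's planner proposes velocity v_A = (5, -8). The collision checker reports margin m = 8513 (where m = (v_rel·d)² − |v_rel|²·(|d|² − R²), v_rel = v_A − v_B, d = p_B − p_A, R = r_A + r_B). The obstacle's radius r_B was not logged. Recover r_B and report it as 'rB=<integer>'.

m = 8513
d = (-15, -2);  v_rel = (11, -1),  |v_rel|² = 122
v_rel×d = (11)·(-2) − (-1)·(-15) = -37
since m = R²·122 − (-37)²:  R² = (1369 + 8513) / 122 = 81
R = √81 = 9  ⇒  r_B = 9 − 6 = 3

rB=3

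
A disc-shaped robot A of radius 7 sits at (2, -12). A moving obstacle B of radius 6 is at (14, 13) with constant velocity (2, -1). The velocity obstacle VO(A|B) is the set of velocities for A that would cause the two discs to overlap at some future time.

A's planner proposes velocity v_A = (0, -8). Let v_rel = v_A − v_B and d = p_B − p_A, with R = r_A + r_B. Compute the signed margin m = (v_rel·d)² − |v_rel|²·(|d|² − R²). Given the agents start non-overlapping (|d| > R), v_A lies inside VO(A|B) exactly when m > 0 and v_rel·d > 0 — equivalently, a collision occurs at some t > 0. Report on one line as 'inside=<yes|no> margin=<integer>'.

d = (12, 25),  |d|² = 769;  R = 7+6 = 13,  c = 769−13² = 600
v_rel = (-2, -7),  |v_rel|² = 53;  v_rel·d = (-2)·(12) + (-7)·(25) = -199
53·t² + 398·t + 600 = 0  ⇒  m = (-199)² − 53·600 = 7801
m = 7801 > 0,  v_rel·d = -199 < 0  ⇒  outside

inside=no margin=7801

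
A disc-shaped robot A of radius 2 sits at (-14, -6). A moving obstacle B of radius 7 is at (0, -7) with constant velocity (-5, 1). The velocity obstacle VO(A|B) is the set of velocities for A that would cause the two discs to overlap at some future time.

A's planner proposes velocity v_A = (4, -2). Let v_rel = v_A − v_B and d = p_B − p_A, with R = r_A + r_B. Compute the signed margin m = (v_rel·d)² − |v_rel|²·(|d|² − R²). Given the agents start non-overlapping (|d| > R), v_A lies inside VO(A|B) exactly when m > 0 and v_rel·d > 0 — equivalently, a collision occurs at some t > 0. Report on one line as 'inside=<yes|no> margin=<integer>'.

d = (14, -1),  |d|² = 197;  R = 2+7 = 9,  c = 197−9² = 116
v_rel = (9, -3),  |v_rel|² = 90;  v_rel·d = (9)·(14) + (-3)·(-1) = 129
90·t² − 258·t + 116 = 0  ⇒  m = 129² − 90·116 = 6201
m = 6201 > 0,  v_rel·d = 129 > 0  ⇒  inside

inside=yes margin=6201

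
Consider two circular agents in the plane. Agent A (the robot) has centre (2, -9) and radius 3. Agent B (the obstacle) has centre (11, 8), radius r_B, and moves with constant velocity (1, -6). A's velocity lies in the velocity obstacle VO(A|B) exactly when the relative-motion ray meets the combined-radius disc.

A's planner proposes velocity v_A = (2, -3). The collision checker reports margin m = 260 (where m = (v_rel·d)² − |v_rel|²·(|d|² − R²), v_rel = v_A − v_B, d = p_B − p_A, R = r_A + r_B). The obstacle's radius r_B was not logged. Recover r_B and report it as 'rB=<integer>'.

m = 260
d = (9, 17);  v_rel = (1, 3),  |v_rel|² = 10
v_rel×d = (1)·(17) − (3)·(9) = -10
since m = R²·10 − (-10)²:  R² = (100 + 260) / 10 = 36
R = √36 = 6  ⇒  r_B = 6 − 3 = 3

rB=3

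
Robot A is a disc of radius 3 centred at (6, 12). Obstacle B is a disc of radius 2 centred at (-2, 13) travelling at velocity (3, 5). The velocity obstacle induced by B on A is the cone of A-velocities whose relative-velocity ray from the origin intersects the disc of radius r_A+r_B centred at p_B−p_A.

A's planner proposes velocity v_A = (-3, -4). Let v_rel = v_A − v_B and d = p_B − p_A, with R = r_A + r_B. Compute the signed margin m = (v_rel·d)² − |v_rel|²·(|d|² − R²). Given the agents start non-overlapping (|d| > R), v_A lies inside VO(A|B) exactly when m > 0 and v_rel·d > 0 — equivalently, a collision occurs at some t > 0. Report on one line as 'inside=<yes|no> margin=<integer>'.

d = (-8, 1),  |d|² = 65;  R = 3+2 = 5,  c = 65−5² = 40
v_rel = (-6, -9),  |v_rel|² = 117;  v_rel·d = (-6)·(-8) + (-9)·(1) = 39
117·t² − 78·t + 40 = 0  ⇒  m = 39² − 117·40 = -3159
m = -3159 < 0,  v_rel·d = 39 > 0  ⇒  outside

inside=no margin=-3159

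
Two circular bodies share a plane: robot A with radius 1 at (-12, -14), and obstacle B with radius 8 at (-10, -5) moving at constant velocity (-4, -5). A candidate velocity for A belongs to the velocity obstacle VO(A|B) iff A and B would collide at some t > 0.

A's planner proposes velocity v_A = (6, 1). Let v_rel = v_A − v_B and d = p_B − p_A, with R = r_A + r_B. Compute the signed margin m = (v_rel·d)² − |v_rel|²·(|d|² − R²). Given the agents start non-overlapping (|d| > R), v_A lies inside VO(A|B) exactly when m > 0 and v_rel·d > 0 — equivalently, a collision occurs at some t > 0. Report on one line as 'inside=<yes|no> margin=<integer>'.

d = (2, 9),  |d|² = 85;  R = 1+8 = 9,  c = 85−9² = 4
v_rel = (10, 6),  |v_rel|² = 136;  v_rel·d = (10)·(2) + (6)·(9) = 74
136·t² − 148·t + 4 = 0  ⇒  m = 74² − 136·4 = 4932
m = 4932 > 0,  v_rel·d = 74 > 0  ⇒  inside

inside=yes margin=4932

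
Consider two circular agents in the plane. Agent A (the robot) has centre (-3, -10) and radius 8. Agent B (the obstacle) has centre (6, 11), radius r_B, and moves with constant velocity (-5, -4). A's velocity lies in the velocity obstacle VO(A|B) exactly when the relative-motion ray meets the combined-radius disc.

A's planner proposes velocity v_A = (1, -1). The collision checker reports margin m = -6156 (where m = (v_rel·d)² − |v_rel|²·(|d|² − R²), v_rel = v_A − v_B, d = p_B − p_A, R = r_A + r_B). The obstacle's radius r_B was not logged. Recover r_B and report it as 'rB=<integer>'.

m = -6156
d = (9, 21);  v_rel = (6, 3),  |v_rel|² = 45
v_rel×d = (6)·(21) − (3)·(9) = 99
since m = R²·45 − 99²:  R² = (9801 + -6156) / 45 = 81
R = √81 = 9  ⇒  r_B = 9 − 8 = 1

rB=1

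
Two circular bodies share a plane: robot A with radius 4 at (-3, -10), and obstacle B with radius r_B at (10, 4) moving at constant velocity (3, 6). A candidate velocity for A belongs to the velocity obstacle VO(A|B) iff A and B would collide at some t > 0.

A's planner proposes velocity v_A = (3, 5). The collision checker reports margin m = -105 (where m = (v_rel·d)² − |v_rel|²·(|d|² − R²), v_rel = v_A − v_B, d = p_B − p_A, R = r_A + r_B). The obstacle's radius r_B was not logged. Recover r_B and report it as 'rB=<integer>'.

m = -105
d = (13, 14);  v_rel = (0, -1),  |v_rel|² = 1
v_rel×d = (0)·(14) − (-1)·(13) = 13
since m = R²·1 − 13²:  R² = (169 + -105) / 1 = 64
R = √64 = 8  ⇒  r_B = 8 − 4 = 4

rB=4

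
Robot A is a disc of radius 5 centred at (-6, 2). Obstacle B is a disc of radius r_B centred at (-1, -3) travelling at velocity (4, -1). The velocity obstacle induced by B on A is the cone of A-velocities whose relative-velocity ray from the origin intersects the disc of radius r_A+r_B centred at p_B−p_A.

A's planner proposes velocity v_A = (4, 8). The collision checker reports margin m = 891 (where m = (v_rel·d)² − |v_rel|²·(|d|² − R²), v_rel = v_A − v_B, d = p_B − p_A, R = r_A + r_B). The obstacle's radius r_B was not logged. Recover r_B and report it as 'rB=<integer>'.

m = 891
d = (5, -5);  v_rel = (0, 9),  |v_rel|² = 81
v_rel×d = (0)·(-5) − (9)·(5) = -45
since m = R²·81 − (-45)²:  R² = (2025 + 891) / 81 = 36
R = √36 = 6  ⇒  r_B = 6 − 5 = 1

rB=1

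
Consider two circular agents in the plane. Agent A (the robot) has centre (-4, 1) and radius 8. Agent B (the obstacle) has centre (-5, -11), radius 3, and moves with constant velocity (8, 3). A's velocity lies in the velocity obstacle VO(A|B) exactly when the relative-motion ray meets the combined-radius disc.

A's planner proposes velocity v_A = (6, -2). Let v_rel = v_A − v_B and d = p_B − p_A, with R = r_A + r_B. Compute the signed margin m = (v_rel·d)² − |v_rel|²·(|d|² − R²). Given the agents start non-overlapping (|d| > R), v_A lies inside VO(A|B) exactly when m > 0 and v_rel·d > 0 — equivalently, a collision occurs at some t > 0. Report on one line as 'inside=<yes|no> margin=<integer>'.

d = (-1, -12),  |d|² = 145;  R = 8+3 = 11,  c = 145−11² = 24
v_rel = (-2, -5),  |v_rel|² = 29;  v_rel·d = (-2)·(-1) + (-5)·(-12) = 62
29·t² − 124·t + 24 = 0  ⇒  m = 62² − 29·24 = 3148
m = 3148 > 0,  v_rel·d = 62 > 0  ⇒  inside

inside=yes margin=3148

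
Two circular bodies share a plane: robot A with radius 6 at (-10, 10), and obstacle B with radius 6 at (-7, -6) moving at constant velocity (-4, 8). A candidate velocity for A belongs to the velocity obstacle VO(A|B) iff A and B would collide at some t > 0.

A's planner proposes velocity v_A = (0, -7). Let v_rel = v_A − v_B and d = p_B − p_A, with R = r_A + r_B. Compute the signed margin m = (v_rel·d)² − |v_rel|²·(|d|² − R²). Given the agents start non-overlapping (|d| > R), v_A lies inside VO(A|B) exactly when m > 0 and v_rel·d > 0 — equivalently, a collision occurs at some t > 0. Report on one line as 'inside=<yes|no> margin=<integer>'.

d = (3, -16),  |d|² = 265;  R = 6+6 = 12,  c = 265−12² = 121
v_rel = (4, -15),  |v_rel|² = 241;  v_rel·d = (4)·(3) + (-15)·(-16) = 252
241·t² − 504·t + 121 = 0  ⇒  m = 252² − 241·121 = 34343
m = 34343 > 0,  v_rel·d = 252 > 0  ⇒  inside

inside=yes margin=34343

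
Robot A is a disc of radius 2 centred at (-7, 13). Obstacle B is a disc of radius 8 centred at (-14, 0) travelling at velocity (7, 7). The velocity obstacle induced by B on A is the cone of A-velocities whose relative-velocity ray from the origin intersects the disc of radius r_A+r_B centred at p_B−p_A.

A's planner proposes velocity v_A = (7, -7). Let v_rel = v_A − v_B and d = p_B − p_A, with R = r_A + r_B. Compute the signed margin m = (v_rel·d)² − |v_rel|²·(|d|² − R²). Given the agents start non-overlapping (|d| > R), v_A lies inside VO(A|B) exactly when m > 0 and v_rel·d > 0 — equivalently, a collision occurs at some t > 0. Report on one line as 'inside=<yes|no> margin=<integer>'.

d = (-7, -13),  |d|² = 218;  R = 2+8 = 10,  c = 218−10² = 118
v_rel = (0, -14),  |v_rel|² = 196;  v_rel·d = (0)·(-7) + (-14)·(-13) = 182
196·t² − 364·t + 118 = 0  ⇒  m = 182² − 196·118 = 9996
m = 9996 > 0,  v_rel·d = 182 > 0  ⇒  inside

inside=yes margin=9996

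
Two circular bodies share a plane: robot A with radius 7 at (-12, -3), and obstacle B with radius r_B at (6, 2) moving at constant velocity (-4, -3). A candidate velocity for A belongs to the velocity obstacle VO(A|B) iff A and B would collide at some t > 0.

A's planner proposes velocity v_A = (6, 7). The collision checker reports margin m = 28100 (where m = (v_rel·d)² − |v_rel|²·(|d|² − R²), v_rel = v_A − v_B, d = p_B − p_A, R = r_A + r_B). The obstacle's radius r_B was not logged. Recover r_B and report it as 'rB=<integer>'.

m = 28100
d = (18, 5);  v_rel = (10, 10),  |v_rel|² = 200
v_rel×d = (10)·(5) − (10)·(18) = -130
since m = R²·200 − (-130)²:  R² = (16900 + 28100) / 200 = 225
R = √225 = 15  ⇒  r_B = 15 − 7 = 8

rB=8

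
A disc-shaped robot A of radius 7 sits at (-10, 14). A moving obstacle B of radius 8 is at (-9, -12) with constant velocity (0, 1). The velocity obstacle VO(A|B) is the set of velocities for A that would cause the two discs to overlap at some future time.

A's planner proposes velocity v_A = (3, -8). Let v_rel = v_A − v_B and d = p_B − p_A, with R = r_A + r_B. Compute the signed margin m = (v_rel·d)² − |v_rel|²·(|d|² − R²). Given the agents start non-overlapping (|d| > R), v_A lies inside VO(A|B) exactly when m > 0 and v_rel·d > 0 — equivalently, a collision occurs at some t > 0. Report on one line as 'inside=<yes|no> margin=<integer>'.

d = (1, -26),  |d|² = 677;  R = 7+8 = 15,  c = 677−15² = 452
v_rel = (3, -9),  |v_rel|² = 90;  v_rel·d = (3)·(1) + (-9)·(-26) = 237
90·t² − 474·t + 452 = 0  ⇒  m = 237² − 90·452 = 15489
m = 15489 > 0,  v_rel·d = 237 > 0  ⇒  inside

inside=yes margin=15489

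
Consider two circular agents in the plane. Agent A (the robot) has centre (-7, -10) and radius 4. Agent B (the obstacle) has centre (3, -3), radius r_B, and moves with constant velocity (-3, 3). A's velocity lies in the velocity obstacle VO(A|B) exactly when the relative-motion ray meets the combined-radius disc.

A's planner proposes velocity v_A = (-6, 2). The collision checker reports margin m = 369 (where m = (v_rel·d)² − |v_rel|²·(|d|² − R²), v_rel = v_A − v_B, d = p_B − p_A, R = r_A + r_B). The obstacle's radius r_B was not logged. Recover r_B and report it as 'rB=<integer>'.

m = 369
d = (10, 7);  v_rel = (-3, -1),  |v_rel|² = 10
v_rel×d = (-3)·(7) − (-1)·(10) = -11
since m = R²·10 − (-11)²:  R² = (121 + 369) / 10 = 49
R = √49 = 7  ⇒  r_B = 7 − 4 = 3

rB=3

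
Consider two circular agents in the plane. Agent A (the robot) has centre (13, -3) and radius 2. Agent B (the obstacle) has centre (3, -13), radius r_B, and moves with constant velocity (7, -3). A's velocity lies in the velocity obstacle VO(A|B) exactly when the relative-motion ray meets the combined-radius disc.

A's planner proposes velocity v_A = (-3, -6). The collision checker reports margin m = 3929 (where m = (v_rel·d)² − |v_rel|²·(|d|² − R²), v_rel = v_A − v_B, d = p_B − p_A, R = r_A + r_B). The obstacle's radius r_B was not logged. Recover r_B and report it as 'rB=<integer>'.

m = 3929
d = (-10, -10);  v_rel = (-10, -3),  |v_rel|² = 109
v_rel×d = (-10)·(-10) − (-3)·(-10) = 70
since m = R²·109 − 70²:  R² = (4900 + 3929) / 109 = 81
R = √81 = 9  ⇒  r_B = 9 − 2 = 7

rB=7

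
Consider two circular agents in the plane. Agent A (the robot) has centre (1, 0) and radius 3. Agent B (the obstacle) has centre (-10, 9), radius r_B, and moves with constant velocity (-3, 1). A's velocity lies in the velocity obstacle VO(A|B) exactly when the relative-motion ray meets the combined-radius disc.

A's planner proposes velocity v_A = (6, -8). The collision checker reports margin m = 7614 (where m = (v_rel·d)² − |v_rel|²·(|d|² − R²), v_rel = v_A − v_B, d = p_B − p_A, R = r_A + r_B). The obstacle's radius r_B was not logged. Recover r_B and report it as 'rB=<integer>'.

m = 7614
d = (-11, 9);  v_rel = (9, -9),  |v_rel|² = 162
v_rel×d = (9)·(9) − (-9)·(-11) = -18
since m = R²·162 − (-18)²:  R² = (324 + 7614) / 162 = 49
R = √49 = 7  ⇒  r_B = 7 − 3 = 4

rB=4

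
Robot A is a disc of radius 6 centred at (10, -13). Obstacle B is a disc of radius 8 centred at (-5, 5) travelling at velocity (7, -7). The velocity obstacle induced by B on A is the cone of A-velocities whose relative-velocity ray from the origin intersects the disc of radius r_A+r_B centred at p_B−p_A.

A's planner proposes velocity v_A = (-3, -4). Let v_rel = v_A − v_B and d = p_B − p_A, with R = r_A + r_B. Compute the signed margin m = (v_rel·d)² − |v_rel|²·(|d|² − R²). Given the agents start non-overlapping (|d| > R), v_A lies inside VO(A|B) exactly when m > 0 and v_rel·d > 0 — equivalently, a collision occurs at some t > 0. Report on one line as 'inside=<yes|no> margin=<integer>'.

d = (-15, 18),  |d|² = 549;  R = 6+8 = 14,  c = 549−14² = 353
v_rel = (-10, 3),  |v_rel|² = 109;  v_rel·d = (-10)·(-15) + (3)·(18) = 204
109·t² − 408·t + 353 = 0  ⇒  m = 204² − 109·353 = 3139
m = 3139 > 0,  v_rel·d = 204 > 0  ⇒  inside

inside=yes margin=3139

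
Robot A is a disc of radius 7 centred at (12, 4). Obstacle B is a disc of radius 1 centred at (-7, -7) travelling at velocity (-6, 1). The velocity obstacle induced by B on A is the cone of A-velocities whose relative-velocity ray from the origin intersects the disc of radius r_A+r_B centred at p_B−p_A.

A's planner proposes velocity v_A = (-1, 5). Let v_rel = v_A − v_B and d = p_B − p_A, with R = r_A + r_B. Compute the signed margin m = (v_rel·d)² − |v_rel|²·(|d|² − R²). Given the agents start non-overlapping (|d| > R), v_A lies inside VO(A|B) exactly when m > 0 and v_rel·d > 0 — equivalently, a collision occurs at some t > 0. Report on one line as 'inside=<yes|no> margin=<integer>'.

d = (-19, -11),  |d|² = 482;  R = 7+1 = 8,  c = 482−8² = 418
v_rel = (5, 4),  |v_rel|² = 41;  v_rel·d = (5)·(-19) + (4)·(-11) = -139
41·t² + 278·t + 418 = 0  ⇒  m = (-139)² − 41·418 = 2183
m = 2183 > 0,  v_rel·d = -139 < 0  ⇒  outside

inside=no margin=2183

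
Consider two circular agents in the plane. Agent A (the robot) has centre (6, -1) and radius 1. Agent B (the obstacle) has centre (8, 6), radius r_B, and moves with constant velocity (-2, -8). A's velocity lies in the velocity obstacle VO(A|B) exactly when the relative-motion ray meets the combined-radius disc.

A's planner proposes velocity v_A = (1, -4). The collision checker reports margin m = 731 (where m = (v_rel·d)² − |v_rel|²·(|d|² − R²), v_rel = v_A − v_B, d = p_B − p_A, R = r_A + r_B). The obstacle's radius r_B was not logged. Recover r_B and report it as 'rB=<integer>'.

m = 731
d = (2, 7);  v_rel = (3, 4),  |v_rel|² = 25
v_rel×d = (3)·(7) − (4)·(2) = 13
since m = R²·25 − 13²:  R² = (169 + 731) / 25 = 36
R = √36 = 6  ⇒  r_B = 6 − 1 = 5

rB=5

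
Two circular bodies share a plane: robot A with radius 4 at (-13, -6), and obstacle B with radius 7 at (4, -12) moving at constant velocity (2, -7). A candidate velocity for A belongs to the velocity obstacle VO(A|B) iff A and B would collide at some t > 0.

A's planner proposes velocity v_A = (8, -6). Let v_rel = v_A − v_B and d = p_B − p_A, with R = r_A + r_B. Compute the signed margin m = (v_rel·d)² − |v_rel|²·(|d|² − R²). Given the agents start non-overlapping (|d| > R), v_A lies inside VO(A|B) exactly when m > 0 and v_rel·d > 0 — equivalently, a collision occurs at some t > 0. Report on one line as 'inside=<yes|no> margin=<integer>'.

d = (17, -6),  |d|² = 325;  R = 4+7 = 11,  c = 325−11² = 204
v_rel = (6, 1),  |v_rel|² = 37;  v_rel·d = (6)·(17) + (1)·(-6) = 96
37·t² − 192·t + 204 = 0  ⇒  m = 96² − 37·204 = 1668
m = 1668 > 0,  v_rel·d = 96 > 0  ⇒  inside

inside=yes margin=1668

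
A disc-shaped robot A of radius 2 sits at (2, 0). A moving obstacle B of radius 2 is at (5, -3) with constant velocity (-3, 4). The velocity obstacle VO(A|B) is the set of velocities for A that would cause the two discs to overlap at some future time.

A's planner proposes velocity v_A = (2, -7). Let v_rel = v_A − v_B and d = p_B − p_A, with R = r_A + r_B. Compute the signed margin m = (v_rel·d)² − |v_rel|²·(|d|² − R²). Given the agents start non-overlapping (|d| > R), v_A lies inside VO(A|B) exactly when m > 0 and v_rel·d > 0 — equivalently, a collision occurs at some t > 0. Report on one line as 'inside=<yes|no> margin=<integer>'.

d = (3, -3),  |d|² = 18;  R = 2+2 = 4,  c = 18−4² = 2
v_rel = (5, -11),  |v_rel|² = 146;  v_rel·d = (5)·(3) + (-11)·(-3) = 48
146·t² − 96·t + 2 = 0  ⇒  m = 48² − 146·2 = 2012
m = 2012 > 0,  v_rel·d = 48 > 0  ⇒  inside

inside=yes margin=2012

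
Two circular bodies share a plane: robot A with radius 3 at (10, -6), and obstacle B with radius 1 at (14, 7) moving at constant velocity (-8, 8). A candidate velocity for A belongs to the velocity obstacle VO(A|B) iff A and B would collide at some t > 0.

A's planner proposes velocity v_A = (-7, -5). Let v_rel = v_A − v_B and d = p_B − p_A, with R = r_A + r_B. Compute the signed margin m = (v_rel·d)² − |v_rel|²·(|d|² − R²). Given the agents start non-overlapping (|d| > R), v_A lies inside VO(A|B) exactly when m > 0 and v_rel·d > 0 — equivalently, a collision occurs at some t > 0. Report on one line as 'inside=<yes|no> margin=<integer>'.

d = (4, 13),  |d|² = 185;  R = 3+1 = 4,  c = 185−4² = 169
v_rel = (1, -13),  |v_rel|² = 170;  v_rel·d = (1)·(4) + (-13)·(13) = -165
170·t² + 330·t + 169 = 0  ⇒  m = (-165)² − 170·169 = -1505
m = -1505 < 0,  v_rel·d = -165 < 0  ⇒  outside

inside=no margin=-1505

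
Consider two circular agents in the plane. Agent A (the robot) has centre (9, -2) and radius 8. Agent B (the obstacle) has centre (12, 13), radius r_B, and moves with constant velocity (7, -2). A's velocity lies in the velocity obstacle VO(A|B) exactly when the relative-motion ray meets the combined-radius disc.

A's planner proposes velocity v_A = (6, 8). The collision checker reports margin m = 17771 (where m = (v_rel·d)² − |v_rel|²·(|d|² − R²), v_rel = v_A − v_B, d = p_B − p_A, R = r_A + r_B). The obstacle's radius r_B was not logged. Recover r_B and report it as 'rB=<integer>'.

m = 17771
d = (3, 15);  v_rel = (-1, 10),  |v_rel|² = 101
v_rel×d = (-1)·(15) − (10)·(3) = -45
since m = R²·101 − (-45)²:  R² = (2025 + 17771) / 101 = 196
R = √196 = 14  ⇒  r_B = 14 − 8 = 6

rB=6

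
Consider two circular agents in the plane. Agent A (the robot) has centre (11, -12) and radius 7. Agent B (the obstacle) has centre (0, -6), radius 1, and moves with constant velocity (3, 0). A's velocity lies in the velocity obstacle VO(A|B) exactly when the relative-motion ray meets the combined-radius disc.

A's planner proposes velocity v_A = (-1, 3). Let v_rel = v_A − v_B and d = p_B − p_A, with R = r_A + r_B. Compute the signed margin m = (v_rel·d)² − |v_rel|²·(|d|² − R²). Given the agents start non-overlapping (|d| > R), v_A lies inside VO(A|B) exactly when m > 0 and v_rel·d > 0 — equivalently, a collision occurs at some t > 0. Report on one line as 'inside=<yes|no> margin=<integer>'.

d = (-11, 6),  |d|² = 157;  R = 7+1 = 8,  c = 157−8² = 93
v_rel = (-4, 3),  |v_rel|² = 25;  v_rel·d = (-4)·(-11) + (3)·(6) = 62
25·t² − 124·t + 93 = 0  ⇒  m = 62² − 25·93 = 1519
m = 1519 > 0,  v_rel·d = 62 > 0  ⇒  inside

inside=yes margin=1519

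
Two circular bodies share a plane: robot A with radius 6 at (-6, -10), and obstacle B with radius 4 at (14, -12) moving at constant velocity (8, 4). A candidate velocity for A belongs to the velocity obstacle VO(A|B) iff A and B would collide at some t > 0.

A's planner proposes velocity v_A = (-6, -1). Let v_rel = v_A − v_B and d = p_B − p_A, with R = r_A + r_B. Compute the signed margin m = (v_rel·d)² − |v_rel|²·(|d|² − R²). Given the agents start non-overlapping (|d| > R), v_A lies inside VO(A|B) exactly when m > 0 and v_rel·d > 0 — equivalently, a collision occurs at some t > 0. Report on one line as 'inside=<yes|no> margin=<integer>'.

d = (20, -2),  |d|² = 404;  R = 6+4 = 10,  c = 404−10² = 304
v_rel = (-14, -5),  |v_rel|² = 221;  v_rel·d = (-14)·(20) + (-5)·(-2) = -270
221·t² + 540·t + 304 = 0  ⇒  m = (-270)² − 221·304 = 5716
m = 5716 > 0,  v_rel·d = -270 < 0  ⇒  outside

inside=no margin=5716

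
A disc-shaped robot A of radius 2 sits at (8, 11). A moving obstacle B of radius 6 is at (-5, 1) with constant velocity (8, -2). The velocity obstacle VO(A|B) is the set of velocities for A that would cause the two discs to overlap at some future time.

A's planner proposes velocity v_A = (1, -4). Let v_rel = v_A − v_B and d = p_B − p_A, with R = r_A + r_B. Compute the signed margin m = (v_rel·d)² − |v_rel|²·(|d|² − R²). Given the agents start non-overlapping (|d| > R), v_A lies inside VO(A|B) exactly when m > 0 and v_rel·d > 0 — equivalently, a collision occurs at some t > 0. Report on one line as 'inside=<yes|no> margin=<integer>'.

d = (-13, -10),  |d|² = 269;  R = 2+6 = 8,  c = 269−8² = 205
v_rel = (-7, -2),  |v_rel|² = 53;  v_rel·d = (-7)·(-13) + (-2)·(-10) = 111
53·t² − 222·t + 205 = 0  ⇒  m = 111² − 53·205 = 1456
m = 1456 > 0,  v_rel·d = 111 > 0  ⇒  inside

inside=yes margin=1456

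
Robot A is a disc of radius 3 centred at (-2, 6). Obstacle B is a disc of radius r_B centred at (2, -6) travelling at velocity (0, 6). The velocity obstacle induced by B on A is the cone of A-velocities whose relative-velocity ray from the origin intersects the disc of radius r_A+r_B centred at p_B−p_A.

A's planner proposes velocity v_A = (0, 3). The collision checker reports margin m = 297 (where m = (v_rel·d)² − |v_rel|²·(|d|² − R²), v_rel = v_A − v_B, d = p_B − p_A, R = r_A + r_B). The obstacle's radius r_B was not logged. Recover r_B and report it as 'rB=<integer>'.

m = 297
d = (4, -12);  v_rel = (0, -3),  |v_rel|² = 9
v_rel×d = (0)·(-12) − (-3)·(4) = 12
since m = R²·9 − 12²:  R² = (144 + 297) / 9 = 49
R = √49 = 7  ⇒  r_B = 7 − 3 = 4

rB=4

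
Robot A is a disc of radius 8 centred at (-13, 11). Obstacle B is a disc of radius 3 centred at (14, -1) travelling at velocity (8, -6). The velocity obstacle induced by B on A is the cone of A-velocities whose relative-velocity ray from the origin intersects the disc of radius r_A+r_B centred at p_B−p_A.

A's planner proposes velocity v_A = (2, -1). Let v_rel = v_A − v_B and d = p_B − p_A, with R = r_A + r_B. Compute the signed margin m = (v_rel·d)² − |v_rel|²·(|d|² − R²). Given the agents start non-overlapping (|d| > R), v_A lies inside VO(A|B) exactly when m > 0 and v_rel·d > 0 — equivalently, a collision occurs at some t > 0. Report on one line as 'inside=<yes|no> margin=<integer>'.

d = (27, -12),  |d|² = 873;  R = 8+3 = 11,  c = 873−11² = 752
v_rel = (-6, 5),  |v_rel|² = 61;  v_rel·d = (-6)·(27) + (5)·(-12) = -222
61·t² + 444·t + 752 = 0  ⇒  m = (-222)² − 61·752 = 3412
m = 3412 > 0,  v_rel·d = -222 < 0  ⇒  outside

inside=no margin=3412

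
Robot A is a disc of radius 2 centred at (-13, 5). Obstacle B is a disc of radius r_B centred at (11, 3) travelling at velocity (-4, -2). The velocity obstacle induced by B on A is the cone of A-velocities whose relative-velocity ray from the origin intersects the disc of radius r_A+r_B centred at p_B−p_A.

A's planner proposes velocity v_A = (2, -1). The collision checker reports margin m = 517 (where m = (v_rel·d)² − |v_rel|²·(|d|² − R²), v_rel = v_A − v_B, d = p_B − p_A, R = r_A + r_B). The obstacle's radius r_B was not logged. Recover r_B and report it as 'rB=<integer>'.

m = 517
d = (24, -2);  v_rel = (6, 1),  |v_rel|² = 37
v_rel×d = (6)·(-2) − (1)·(24) = -36
since m = R²·37 − (-36)²:  R² = (1296 + 517) / 37 = 49
R = √49 = 7  ⇒  r_B = 7 − 2 = 5

rB=5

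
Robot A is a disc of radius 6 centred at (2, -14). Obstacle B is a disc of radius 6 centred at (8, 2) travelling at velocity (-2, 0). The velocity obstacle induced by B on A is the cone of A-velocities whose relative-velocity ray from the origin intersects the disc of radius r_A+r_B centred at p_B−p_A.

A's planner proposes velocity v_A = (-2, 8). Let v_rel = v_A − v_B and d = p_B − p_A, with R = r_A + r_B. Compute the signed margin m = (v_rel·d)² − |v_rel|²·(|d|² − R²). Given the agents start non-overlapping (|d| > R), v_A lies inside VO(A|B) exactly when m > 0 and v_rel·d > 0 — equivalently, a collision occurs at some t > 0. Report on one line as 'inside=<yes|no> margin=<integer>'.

d = (6, 16),  |d|² = 292;  R = 6+6 = 12,  c = 292−12² = 148
v_rel = (0, 8),  |v_rel|² = 64;  v_rel·d = (0)·(6) + (8)·(16) = 128
64·t² − 256·t + 148 = 0  ⇒  m = 128² − 64·148 = 6912
m = 6912 > 0,  v_rel·d = 128 > 0  ⇒  inside

inside=yes margin=6912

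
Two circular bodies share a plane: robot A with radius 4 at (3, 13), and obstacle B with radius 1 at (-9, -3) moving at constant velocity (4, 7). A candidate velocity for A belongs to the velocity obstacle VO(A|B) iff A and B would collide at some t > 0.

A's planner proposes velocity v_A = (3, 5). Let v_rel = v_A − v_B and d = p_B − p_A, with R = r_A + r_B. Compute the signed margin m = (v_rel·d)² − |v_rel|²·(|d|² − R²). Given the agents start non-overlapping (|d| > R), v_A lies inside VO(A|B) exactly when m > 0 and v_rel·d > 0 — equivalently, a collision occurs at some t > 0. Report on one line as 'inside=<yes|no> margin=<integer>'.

d = (-12, -16),  |d|² = 400;  R = 4+1 = 5,  c = 400−5² = 375
v_rel = (-1, -2),  |v_rel|² = 5;  v_rel·d = (-1)·(-12) + (-2)·(-16) = 44
5·t² − 88·t + 375 = 0  ⇒  m = 44² − 5·375 = 61
m = 61 > 0,  v_rel·d = 44 > 0  ⇒  inside

inside=yes margin=61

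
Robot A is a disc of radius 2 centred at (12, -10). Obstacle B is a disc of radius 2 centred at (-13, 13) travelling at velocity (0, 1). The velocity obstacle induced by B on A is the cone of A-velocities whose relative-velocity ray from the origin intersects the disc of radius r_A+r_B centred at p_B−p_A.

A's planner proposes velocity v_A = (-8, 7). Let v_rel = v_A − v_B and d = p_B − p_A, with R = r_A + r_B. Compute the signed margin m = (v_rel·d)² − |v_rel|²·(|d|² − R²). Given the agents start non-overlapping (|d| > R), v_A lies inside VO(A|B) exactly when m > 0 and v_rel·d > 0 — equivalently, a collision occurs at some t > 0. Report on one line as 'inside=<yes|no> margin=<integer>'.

d = (-25, 23),  |d|² = 1154;  R = 2+2 = 4,  c = 1154−4² = 1138
v_rel = (-8, 6),  |v_rel|² = 100;  v_rel·d = (-8)·(-25) + (6)·(23) = 338
100·t² − 676·t + 1138 = 0  ⇒  m = 338² − 100·1138 = 444
m = 444 > 0,  v_rel·d = 338 > 0  ⇒  inside

inside=yes margin=444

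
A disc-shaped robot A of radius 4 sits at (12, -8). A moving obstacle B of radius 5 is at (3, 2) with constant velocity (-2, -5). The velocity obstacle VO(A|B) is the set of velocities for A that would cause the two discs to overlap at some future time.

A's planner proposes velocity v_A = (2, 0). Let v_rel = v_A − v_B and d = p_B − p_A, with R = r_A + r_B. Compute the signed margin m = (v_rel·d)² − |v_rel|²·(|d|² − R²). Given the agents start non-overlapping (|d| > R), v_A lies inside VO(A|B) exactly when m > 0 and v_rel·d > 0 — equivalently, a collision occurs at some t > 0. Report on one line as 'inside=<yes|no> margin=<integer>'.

d = (-9, 10),  |d|² = 181;  R = 4+5 = 9,  c = 181−9² = 100
v_rel = (4, 5),  |v_rel|² = 41;  v_rel·d = (4)·(-9) + (5)·(10) = 14
41·t² − 28·t + 100 = 0  ⇒  m = 14² − 41·100 = -3904
m = -3904 < 0,  v_rel·d = 14 > 0  ⇒  outside

inside=no margin=-3904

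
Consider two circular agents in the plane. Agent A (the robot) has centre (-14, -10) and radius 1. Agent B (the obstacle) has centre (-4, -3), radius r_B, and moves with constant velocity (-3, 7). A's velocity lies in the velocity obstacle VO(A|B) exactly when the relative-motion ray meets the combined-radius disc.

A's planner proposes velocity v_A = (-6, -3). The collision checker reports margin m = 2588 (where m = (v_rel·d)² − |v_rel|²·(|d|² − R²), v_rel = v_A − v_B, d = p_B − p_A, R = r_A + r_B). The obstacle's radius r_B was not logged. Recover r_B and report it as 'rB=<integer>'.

m = 2588
d = (10, 7);  v_rel = (-3, -10),  |v_rel|² = 109
v_rel×d = (-3)·(7) − (-10)·(10) = 79
since m = R²·109 − 79²:  R² = (6241 + 2588) / 109 = 81
R = √81 = 9  ⇒  r_B = 9 − 1 = 8

rB=8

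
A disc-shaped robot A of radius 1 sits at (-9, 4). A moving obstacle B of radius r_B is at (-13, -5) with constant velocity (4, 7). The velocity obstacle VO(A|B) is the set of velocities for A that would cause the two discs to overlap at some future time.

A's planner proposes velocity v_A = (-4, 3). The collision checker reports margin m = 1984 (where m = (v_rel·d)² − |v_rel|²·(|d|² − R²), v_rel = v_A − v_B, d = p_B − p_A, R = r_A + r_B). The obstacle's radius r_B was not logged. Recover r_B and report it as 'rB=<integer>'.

m = 1984
d = (-4, -9);  v_rel = (-8, -4),  |v_rel|² = 80
v_rel×d = (-8)·(-9) − (-4)·(-4) = 56
since m = R²·80 − 56²:  R² = (3136 + 1984) / 80 = 64
R = √64 = 8  ⇒  r_B = 8 − 1 = 7

rB=7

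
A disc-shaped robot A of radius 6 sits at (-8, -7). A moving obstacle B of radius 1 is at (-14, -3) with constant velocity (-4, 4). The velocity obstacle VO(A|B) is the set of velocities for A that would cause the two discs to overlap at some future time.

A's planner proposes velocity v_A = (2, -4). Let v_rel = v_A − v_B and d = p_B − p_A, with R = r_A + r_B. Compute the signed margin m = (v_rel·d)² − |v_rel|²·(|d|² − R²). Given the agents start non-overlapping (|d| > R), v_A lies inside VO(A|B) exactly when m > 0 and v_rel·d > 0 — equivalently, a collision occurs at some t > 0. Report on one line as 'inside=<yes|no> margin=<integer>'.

d = (-6, 4),  |d|² = 52;  R = 6+1 = 7,  c = 52−7² = 3
v_rel = (6, -8),  |v_rel|² = 100;  v_rel·d = (6)·(-6) + (-8)·(4) = -68
100·t² + 136·t + 3 = 0  ⇒  m = (-68)² − 100·3 = 4324
m = 4324 > 0,  v_rel·d = -68 < 0  ⇒  outside

inside=no margin=4324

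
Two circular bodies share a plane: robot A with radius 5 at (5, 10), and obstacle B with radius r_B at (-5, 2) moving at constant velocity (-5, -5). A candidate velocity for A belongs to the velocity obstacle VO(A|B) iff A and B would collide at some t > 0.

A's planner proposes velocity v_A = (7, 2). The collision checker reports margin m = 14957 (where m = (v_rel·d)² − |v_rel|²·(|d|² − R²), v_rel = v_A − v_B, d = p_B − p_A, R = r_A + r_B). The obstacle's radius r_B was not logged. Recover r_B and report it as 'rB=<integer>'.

m = 14957
d = (-10, -8);  v_rel = (12, 7),  |v_rel|² = 193
v_rel×d = (12)·(-8) − (7)·(-10) = -26
since m = R²·193 − (-26)²:  R² = (676 + 14957) / 193 = 81
R = √81 = 9  ⇒  r_B = 9 − 5 = 4

rB=4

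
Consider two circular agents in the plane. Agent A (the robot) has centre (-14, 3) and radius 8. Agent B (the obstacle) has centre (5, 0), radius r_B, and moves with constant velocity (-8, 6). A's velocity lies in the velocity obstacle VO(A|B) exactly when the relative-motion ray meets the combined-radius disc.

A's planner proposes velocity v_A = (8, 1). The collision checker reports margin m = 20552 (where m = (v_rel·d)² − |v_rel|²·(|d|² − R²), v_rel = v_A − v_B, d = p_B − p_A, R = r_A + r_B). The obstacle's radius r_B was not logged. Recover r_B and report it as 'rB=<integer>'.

m = 20552
d = (19, -3);  v_rel = (16, -5),  |v_rel|² = 281
v_rel×d = (16)·(-3) − (-5)·(19) = 47
since m = R²·281 − 47²:  R² = (2209 + 20552) / 281 = 81
R = √81 = 9  ⇒  r_B = 9 − 8 = 1

rB=1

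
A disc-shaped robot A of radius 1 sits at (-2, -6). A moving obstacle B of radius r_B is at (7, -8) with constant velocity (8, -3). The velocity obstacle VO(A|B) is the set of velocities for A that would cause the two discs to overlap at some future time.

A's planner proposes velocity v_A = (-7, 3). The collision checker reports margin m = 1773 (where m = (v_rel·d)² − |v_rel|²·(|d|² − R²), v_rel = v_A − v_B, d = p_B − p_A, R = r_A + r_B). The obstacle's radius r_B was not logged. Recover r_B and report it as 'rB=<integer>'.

m = 1773
d = (9, -2);  v_rel = (-15, 6),  |v_rel|² = 261
v_rel×d = (-15)·(-2) − (6)·(9) = -24
since m = R²·261 − (-24)²:  R² = (576 + 1773) / 261 = 9
R = √9 = 3  ⇒  r_B = 3 − 1 = 2

rB=2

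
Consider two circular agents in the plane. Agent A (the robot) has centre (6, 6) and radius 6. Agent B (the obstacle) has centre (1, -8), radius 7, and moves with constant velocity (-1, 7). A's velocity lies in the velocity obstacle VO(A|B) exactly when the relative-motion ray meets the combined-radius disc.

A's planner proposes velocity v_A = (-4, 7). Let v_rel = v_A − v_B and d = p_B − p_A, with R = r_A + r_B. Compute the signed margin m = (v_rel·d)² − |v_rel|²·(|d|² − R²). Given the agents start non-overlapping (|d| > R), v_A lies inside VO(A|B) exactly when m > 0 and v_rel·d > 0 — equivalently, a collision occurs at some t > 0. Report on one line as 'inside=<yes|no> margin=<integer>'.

d = (-5, -14),  |d|² = 221;  R = 6+7 = 13,  c = 221−13² = 52
v_rel = (-3, 0),  |v_rel|² = 9;  v_rel·d = (-3)·(-5) + (0)·(-14) = 15
9·t² − 30·t + 52 = 0  ⇒  m = 15² − 9·52 = -243
m = -243 < 0,  v_rel·d = 15 > 0  ⇒  outside

inside=no margin=-243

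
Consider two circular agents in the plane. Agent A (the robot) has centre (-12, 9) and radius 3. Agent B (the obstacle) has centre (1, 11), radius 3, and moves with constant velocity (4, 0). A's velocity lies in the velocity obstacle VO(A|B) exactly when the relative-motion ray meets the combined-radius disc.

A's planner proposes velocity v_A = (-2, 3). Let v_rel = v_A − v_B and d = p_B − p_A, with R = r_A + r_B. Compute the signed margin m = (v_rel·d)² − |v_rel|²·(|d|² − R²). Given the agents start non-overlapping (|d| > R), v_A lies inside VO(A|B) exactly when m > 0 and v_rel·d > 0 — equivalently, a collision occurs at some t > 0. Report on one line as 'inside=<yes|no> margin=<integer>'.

d = (13, 2),  |d|² = 173;  R = 3+3 = 6,  c = 173−6² = 137
v_rel = (-6, 3),  |v_rel|² = 45;  v_rel·d = (-6)·(13) + (3)·(2) = -72
45·t² + 144·t + 137 = 0  ⇒  m = (-72)² − 45·137 = -981
m = -981 < 0,  v_rel·d = -72 < 0  ⇒  outside

inside=no margin=-981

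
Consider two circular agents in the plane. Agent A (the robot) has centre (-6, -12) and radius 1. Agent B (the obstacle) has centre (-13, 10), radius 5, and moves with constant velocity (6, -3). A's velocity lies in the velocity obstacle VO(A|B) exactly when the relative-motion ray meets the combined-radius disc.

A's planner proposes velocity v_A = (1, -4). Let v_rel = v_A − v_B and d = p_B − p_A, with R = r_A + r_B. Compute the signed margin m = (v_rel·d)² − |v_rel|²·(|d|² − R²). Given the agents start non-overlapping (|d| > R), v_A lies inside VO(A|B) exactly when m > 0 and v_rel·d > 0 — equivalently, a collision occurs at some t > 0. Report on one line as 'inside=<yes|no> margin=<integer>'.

d = (-7, 22),  |d|² = 533;  R = 1+5 = 6,  c = 533−6² = 497
v_rel = (-5, -1),  |v_rel|² = 26;  v_rel·d = (-5)·(-7) + (-1)·(22) = 13
26·t² − 26·t + 497 = 0  ⇒  m = 13² − 26·497 = -12753
m = -12753 < 0,  v_rel·d = 13 > 0  ⇒  outside

inside=no margin=-12753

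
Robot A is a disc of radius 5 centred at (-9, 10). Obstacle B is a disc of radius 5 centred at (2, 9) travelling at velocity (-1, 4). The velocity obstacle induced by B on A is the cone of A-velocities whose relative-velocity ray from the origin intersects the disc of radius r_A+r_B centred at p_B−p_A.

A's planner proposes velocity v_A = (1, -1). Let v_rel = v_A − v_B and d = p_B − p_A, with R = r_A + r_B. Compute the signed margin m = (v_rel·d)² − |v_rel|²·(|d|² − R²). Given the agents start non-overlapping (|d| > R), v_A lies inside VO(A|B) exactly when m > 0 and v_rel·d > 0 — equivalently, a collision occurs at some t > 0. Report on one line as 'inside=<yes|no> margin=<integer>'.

d = (11, -1),  |d|² = 122;  R = 5+5 = 10,  c = 122−10² = 22
v_rel = (2, -5),  |v_rel|² = 29;  v_rel·d = (2)·(11) + (-5)·(-1) = 27
29·t² − 54·t + 22 = 0  ⇒  m = 27² − 29·22 = 91
m = 91 > 0,  v_rel·d = 27 > 0  ⇒  inside

inside=yes margin=91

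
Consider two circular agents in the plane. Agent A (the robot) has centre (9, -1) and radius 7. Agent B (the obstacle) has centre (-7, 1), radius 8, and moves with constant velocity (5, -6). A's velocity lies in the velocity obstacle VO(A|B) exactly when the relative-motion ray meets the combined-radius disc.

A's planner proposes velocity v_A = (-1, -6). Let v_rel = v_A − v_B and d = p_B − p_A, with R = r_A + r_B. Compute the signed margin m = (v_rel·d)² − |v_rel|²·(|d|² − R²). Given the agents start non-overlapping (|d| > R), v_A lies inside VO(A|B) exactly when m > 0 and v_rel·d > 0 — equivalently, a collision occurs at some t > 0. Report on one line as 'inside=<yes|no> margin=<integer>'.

d = (-16, 2),  |d|² = 260;  R = 7+8 = 15,  c = 260−15² = 35
v_rel = (-6, 0),  |v_rel|² = 36;  v_rel·d = (-6)·(-16) + (0)·(2) = 96
36·t² − 192·t + 35 = 0  ⇒  m = 96² − 36·35 = 7956
m = 7956 > 0,  v_rel·d = 96 > 0  ⇒  inside

inside=yes margin=7956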